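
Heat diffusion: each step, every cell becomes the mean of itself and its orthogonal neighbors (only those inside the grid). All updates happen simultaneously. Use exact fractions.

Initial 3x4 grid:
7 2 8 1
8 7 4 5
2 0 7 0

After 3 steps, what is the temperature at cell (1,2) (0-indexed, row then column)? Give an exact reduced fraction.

Answer: 1717/375

Derivation:
Step 1: cell (1,2) = 31/5
Step 2: cell (1,2) = 97/25
Step 3: cell (1,2) = 1717/375
Full grid after step 3:
  11227/2160 38209/7200 31639/7200 9457/2160
  1531/300 4487/1000 1717/375 26899/7200
  9227/2160 31559/7200 8863/2400 311/80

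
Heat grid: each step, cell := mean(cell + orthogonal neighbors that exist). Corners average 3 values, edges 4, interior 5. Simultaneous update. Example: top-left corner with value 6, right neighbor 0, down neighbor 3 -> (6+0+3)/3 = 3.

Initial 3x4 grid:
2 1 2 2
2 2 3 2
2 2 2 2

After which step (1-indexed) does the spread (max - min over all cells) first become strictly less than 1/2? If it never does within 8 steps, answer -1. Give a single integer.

Answer: 2

Derivation:
Step 1: max=9/4, min=5/3, spread=7/12
Step 2: max=13/6, min=65/36, spread=13/36
  -> spread < 1/2 first at step 2
Step 3: max=767/360, min=803/432, spread=587/2160
Step 4: max=91823/43200, min=123037/64800, spread=5879/25920
Step 5: max=5453707/2592000, min=937351/486000, spread=272701/1555200
Step 6: max=325137893/155520000, min=227222651/116640000, spread=2660923/18662400
Step 7: max=19381478287/9331200000, min=13744675009/6998400000, spread=126629393/1119744000
Step 8: max=1157249249933/559872000000, min=829444787231/419904000000, spread=1231748807/13436928000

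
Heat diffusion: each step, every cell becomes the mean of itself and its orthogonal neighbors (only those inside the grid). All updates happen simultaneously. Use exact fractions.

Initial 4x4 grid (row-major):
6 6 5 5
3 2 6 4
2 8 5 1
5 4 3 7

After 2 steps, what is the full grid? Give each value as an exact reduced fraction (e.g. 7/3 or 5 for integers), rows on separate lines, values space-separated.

After step 1:
  5 19/4 11/2 14/3
  13/4 5 22/5 4
  9/2 21/5 23/5 17/4
  11/3 5 19/4 11/3
After step 2:
  13/3 81/16 1159/240 85/18
  71/16 108/25 47/10 1039/240
  937/240 233/50 111/25 991/240
  79/18 1057/240 1081/240 38/9

Answer: 13/3 81/16 1159/240 85/18
71/16 108/25 47/10 1039/240
937/240 233/50 111/25 991/240
79/18 1057/240 1081/240 38/9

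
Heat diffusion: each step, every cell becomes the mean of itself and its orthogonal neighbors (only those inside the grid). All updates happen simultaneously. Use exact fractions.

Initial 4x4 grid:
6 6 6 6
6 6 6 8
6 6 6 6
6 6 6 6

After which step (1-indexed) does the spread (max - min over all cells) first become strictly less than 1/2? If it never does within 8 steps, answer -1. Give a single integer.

Answer: 3

Derivation:
Step 1: max=20/3, min=6, spread=2/3
Step 2: max=391/60, min=6, spread=31/60
Step 3: max=3451/540, min=6, spread=211/540
  -> spread < 1/2 first at step 3
Step 4: max=340843/54000, min=6, spread=16843/54000
Step 5: max=3054643/486000, min=27079/4500, spread=130111/486000
Step 6: max=91122367/14580000, min=1627159/270000, spread=3255781/14580000
Step 7: max=2724753691/437400000, min=1631107/270000, spread=82360351/437400000
Step 8: max=81483316891/13122000000, min=294106441/48600000, spread=2074577821/13122000000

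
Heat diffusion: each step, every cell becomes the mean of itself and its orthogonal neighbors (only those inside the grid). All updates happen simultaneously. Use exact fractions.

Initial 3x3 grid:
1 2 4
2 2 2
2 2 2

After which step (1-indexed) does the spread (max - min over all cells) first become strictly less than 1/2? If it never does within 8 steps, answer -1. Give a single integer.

Step 1: max=8/3, min=5/3, spread=1
Step 2: max=89/36, min=89/48, spread=89/144
Step 3: max=995/432, min=277/144, spread=41/108
  -> spread < 1/2 first at step 3
Step 4: max=57997/25920, min=1891/960, spread=347/1296
Step 5: max=3400499/1555200, min=1036133/518400, spread=2921/15552
Step 6: max=201421453/93312000, min=63038651/31104000, spread=24611/186624
Step 7: max=11965744691/5598720000, min=1271935799/622080000, spread=207329/2239488
Step 8: max=713390139277/335923200000, min=230519067259/111974400000, spread=1746635/26873856

Answer: 3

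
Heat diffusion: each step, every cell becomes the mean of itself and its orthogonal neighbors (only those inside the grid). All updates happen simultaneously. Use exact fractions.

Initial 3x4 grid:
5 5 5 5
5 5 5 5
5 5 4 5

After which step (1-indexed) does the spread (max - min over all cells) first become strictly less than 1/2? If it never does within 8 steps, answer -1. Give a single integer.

Step 1: max=5, min=14/3, spread=1/3
  -> spread < 1/2 first at step 1
Step 2: max=5, min=569/120, spread=31/120
Step 3: max=5, min=5189/1080, spread=211/1080
Step 4: max=8953/1800, min=523103/108000, spread=14077/108000
Step 5: max=536317/108000, min=4719593/972000, spread=5363/48600
Step 6: max=297131/60000, min=142059191/29160000, spread=93859/1166400
Step 7: max=480663533/97200000, min=8537725519/1749600000, spread=4568723/69984000
Step 8: max=14398381111/2916000000, min=513099564371/104976000000, spread=8387449/167961600

Answer: 1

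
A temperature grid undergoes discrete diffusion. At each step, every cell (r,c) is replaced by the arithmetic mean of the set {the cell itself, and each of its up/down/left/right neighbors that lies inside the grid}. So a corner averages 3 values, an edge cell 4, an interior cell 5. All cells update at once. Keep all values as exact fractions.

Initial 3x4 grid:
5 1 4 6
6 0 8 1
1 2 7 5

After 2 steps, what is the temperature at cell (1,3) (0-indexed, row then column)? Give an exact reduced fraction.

Step 1: cell (1,3) = 5
Step 2: cell (1,3) = 17/4
Full grid after step 2:
  19/6 293/80 179/48 161/36
  67/20 77/25 453/100 17/4
  17/6 18/5 49/12 89/18

Answer: 17/4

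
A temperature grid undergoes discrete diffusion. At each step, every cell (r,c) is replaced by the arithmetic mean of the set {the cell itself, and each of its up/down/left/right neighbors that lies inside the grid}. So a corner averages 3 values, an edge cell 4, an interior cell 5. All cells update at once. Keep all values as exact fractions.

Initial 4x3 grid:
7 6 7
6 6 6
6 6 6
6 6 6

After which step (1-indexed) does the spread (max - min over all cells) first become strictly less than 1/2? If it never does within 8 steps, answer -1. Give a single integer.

Step 1: max=13/2, min=6, spread=1/2
Step 2: max=229/36, min=6, spread=13/36
  -> spread < 1/2 first at step 2
Step 3: max=9077/1440, min=6, spread=437/1440
Step 4: max=20263/3240, min=1735/288, spread=2977/12960
Step 5: max=32319821/5184000, min=13579/2250, spread=206761/1036800
Step 6: max=1932048679/311040000, min=4358147/720000, spread=1973167/12441600
Step 7: max=115692808661/18662400000, min=196458761/32400000, spread=101302493/746496000
Step 8: max=6927261595999/1119744000000, min=47241341171/7776000000, spread=996067739/8957952000

Answer: 2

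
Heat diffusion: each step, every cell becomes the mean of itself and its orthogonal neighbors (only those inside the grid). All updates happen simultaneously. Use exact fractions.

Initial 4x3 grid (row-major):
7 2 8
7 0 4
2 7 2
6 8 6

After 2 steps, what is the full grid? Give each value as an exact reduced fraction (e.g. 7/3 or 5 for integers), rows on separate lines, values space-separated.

After step 1:
  16/3 17/4 14/3
  4 4 7/2
  11/2 19/5 19/4
  16/3 27/4 16/3
After step 2:
  163/36 73/16 149/36
  113/24 391/100 203/48
  559/120 124/25 1043/240
  211/36 1273/240 101/18

Answer: 163/36 73/16 149/36
113/24 391/100 203/48
559/120 124/25 1043/240
211/36 1273/240 101/18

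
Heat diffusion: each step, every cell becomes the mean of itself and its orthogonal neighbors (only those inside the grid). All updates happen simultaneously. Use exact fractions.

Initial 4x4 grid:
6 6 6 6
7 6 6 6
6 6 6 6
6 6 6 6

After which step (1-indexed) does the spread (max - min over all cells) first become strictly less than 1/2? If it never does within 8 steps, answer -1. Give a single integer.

Answer: 1

Derivation:
Step 1: max=19/3, min=6, spread=1/3
  -> spread < 1/2 first at step 1
Step 2: max=751/120, min=6, spread=31/120
Step 3: max=6691/1080, min=6, spread=211/1080
Step 4: max=664843/108000, min=6, spread=16843/108000
Step 5: max=5970643/972000, min=54079/9000, spread=130111/972000
Step 6: max=178602367/29160000, min=3247159/540000, spread=3255781/29160000
Step 7: max=5349153691/874800000, min=3251107/540000, spread=82360351/874800000
Step 8: max=160215316891/26244000000, min=585706441/97200000, spread=2074577821/26244000000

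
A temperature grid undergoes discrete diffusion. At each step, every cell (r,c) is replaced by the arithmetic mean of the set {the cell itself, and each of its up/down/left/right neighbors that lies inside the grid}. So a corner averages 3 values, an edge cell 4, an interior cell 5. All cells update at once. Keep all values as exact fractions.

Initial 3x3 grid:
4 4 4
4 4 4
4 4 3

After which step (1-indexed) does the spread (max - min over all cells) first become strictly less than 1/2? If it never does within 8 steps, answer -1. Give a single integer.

Answer: 1

Derivation:
Step 1: max=4, min=11/3, spread=1/3
  -> spread < 1/2 first at step 1
Step 2: max=4, min=67/18, spread=5/18
Step 3: max=4, min=823/216, spread=41/216
Step 4: max=1429/360, min=49709/12960, spread=347/2592
Step 5: max=14243/3600, min=3003463/777600, spread=2921/31104
Step 6: max=1702517/432000, min=180795461/46656000, spread=24611/373248
Step 7: max=38223259/9720000, min=10878717967/2799360000, spread=207329/4478976
Step 8: max=2034798401/518400000, min=653816447549/167961600000, spread=1746635/53747712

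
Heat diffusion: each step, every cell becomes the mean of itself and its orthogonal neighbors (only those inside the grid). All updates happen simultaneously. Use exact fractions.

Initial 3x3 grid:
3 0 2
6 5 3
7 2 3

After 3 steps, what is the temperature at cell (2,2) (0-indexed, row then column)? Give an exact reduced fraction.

Answer: 3551/1080

Derivation:
Step 1: cell (2,2) = 8/3
Step 2: cell (2,2) = 61/18
Step 3: cell (2,2) = 3551/1080
Full grid after step 3:
  823/240 22207/7200 5587/2160
  19463/4800 20243/6000 44089/14400
  509/120 56489/14400 3551/1080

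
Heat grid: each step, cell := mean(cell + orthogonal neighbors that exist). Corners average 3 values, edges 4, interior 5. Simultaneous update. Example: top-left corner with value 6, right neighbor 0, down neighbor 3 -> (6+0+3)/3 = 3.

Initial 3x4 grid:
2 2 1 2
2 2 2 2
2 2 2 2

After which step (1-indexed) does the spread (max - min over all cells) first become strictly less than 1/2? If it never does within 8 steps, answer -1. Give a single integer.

Step 1: max=2, min=5/3, spread=1/3
  -> spread < 1/2 first at step 1
Step 2: max=2, min=209/120, spread=31/120
Step 3: max=2, min=1949/1080, spread=211/1080
Step 4: max=3553/1800, min=199103/108000, spread=14077/108000
Step 5: max=212317/108000, min=1803593/972000, spread=5363/48600
Step 6: max=117131/60000, min=54579191/29160000, spread=93859/1166400
Step 7: max=189063533/97200000, min=3288925519/1749600000, spread=4568723/69984000
Step 8: max=5650381111/2916000000, min=198171564371/104976000000, spread=8387449/167961600

Answer: 1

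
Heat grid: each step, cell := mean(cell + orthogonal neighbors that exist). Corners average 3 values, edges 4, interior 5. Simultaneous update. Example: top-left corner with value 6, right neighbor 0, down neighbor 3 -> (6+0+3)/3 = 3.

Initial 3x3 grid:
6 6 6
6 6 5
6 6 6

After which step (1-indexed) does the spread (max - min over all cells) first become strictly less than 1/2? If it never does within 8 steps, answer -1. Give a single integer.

Answer: 1

Derivation:
Step 1: max=6, min=17/3, spread=1/3
  -> spread < 1/2 first at step 1
Step 2: max=6, min=1373/240, spread=67/240
Step 3: max=1193/200, min=12523/2160, spread=1807/10800
Step 4: max=32039/5400, min=5026037/864000, spread=33401/288000
Step 5: max=3196609/540000, min=45426067/7776000, spread=3025513/38880000
Step 6: max=170044051/28800000, min=18197473133/3110400000, spread=53531/995328
Step 7: max=45864883949/7776000000, min=1093711074151/186624000000, spread=450953/11943936
Step 8: max=5497711389481/933120000000, min=65675736439397/11197440000000, spread=3799043/143327232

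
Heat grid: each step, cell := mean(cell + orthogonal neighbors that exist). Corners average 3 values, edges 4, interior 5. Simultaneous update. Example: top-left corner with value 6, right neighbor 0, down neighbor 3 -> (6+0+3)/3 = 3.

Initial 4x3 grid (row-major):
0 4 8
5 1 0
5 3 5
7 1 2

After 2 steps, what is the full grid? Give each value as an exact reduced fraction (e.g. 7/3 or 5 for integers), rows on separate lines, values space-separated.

After step 1:
  3 13/4 4
  11/4 13/5 7/2
  5 3 5/2
  13/3 13/4 8/3
After step 2:
  3 257/80 43/12
  267/80 151/50 63/20
  181/48 327/100 35/12
  151/36 53/16 101/36

Answer: 3 257/80 43/12
267/80 151/50 63/20
181/48 327/100 35/12
151/36 53/16 101/36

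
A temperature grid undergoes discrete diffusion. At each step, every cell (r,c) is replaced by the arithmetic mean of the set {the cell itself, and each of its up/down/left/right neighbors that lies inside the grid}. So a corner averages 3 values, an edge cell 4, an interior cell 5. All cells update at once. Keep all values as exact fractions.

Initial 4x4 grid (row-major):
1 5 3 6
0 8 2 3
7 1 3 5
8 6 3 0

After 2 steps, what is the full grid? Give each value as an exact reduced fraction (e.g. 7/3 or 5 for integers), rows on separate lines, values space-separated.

After step 1:
  2 17/4 4 4
  4 16/5 19/5 4
  4 5 14/5 11/4
  7 9/2 3 8/3
After step 2:
  41/12 269/80 321/80 4
  33/10 81/20 89/25 291/80
  5 39/10 347/100 733/240
  31/6 39/8 389/120 101/36

Answer: 41/12 269/80 321/80 4
33/10 81/20 89/25 291/80
5 39/10 347/100 733/240
31/6 39/8 389/120 101/36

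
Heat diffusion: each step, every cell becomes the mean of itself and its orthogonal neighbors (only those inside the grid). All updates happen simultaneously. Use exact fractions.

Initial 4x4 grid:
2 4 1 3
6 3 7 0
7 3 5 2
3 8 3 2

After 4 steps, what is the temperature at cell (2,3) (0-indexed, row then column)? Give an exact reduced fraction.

Step 1: cell (2,3) = 9/4
Step 2: cell (2,3) = 139/48
Step 3: cell (2,3) = 21959/7200
Step 4: cell (2,3) = 140089/43200
Full grid after step 4:
  8479/2160 88549/24000 684197/216000 94519/32400
  308347/72000 7901/2000 311731/90000 644477/216000
  37251/8000 65111/15000 83437/22500 140089/43200
  4319/900 324269/72000 167059/43200 55001/16200

Answer: 140089/43200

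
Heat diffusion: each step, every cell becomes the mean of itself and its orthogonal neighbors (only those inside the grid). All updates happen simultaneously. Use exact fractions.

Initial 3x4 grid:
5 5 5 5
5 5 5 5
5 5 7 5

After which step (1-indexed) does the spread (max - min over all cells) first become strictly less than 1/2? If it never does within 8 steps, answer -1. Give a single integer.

Answer: 3

Derivation:
Step 1: max=17/3, min=5, spread=2/3
Step 2: max=331/60, min=5, spread=31/60
Step 3: max=2911/540, min=5, spread=211/540
  -> spread < 1/2 first at step 3
Step 4: max=286897/54000, min=4547/900, spread=14077/54000
Step 5: max=2570407/486000, min=273683/54000, spread=5363/24300
Step 6: max=76640809/14580000, min=152869/30000, spread=93859/583200
Step 7: max=4584274481/874800000, min=248336467/48600000, spread=4568723/34992000
Step 8: max=274220435629/52488000000, min=7471618889/1458000000, spread=8387449/83980800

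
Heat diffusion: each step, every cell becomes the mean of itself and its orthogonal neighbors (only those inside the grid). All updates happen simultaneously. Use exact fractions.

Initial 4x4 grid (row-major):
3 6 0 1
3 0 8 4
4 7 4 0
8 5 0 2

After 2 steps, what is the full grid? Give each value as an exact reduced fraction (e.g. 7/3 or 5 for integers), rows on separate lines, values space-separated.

Answer: 35/12 37/10 163/60 26/9
21/5 67/20 94/25 637/240
53/12 231/50 13/4 613/240
97/18 209/48 733/240 71/36

Derivation:
After step 1:
  4 9/4 15/4 5/3
  5/2 24/5 16/5 13/4
  11/2 4 19/5 5/2
  17/3 5 11/4 2/3
After step 2:
  35/12 37/10 163/60 26/9
  21/5 67/20 94/25 637/240
  53/12 231/50 13/4 613/240
  97/18 209/48 733/240 71/36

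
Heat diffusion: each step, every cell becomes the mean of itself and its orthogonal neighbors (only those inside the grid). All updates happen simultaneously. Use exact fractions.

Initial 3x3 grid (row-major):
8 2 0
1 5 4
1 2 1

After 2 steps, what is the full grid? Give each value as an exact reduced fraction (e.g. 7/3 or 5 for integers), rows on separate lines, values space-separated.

After step 1:
  11/3 15/4 2
  15/4 14/5 5/2
  4/3 9/4 7/3
After step 2:
  67/18 733/240 11/4
  231/80 301/100 289/120
  22/9 523/240 85/36

Answer: 67/18 733/240 11/4
231/80 301/100 289/120
22/9 523/240 85/36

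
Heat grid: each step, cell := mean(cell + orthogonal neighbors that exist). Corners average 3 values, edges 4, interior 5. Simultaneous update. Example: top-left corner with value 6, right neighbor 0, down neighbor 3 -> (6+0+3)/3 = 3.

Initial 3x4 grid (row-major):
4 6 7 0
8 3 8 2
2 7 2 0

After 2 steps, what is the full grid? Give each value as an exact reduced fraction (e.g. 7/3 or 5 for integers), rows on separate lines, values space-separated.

Answer: 61/12 453/80 353/80 43/12
1339/240 471/100 114/25 337/120
161/36 1189/240 809/240 97/36

Derivation:
After step 1:
  6 5 21/4 3
  17/4 32/5 22/5 5/2
  17/3 7/2 17/4 4/3
After step 2:
  61/12 453/80 353/80 43/12
  1339/240 471/100 114/25 337/120
  161/36 1189/240 809/240 97/36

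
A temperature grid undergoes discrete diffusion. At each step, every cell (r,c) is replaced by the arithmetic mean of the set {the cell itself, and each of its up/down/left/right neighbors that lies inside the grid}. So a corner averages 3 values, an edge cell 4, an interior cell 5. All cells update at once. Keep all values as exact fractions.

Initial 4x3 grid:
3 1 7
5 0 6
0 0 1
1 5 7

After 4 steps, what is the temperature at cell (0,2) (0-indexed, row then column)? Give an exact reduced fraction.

Step 1: cell (0,2) = 14/3
Step 2: cell (0,2) = 131/36
Step 3: cell (0,2) = 7459/2160
Step 4: cell (0,2) = 413297/129600
Full grid after step 4:
  112799/43200 2551033/864000 413297/129600
  14627/6000 972947/360000 338411/108000
  2531/1125 953797/360000 323101/108000
  102089/43200 2285903/864000 393367/129600

Answer: 413297/129600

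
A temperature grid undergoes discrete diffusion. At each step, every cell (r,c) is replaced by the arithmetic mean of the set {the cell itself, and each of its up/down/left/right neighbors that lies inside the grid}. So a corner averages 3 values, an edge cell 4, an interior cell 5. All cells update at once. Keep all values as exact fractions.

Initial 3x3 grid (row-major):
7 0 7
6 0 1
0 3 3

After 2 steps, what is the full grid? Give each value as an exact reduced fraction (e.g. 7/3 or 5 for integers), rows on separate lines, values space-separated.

After step 1:
  13/3 7/2 8/3
  13/4 2 11/4
  3 3/2 7/3
After step 2:
  133/36 25/8 107/36
  151/48 13/5 39/16
  31/12 53/24 79/36

Answer: 133/36 25/8 107/36
151/48 13/5 39/16
31/12 53/24 79/36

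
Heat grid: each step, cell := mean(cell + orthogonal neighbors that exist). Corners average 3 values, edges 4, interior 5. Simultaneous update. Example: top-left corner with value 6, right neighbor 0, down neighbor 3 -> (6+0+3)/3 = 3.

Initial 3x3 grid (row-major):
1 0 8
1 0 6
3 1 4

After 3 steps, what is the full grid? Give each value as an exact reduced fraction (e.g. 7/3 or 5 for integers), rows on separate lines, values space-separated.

After step 1:
  2/3 9/4 14/3
  5/4 8/5 9/2
  5/3 2 11/3
After step 2:
  25/18 551/240 137/36
  311/240 58/25 433/120
  59/36 67/30 61/18
After step 3:
  1793/1080 35317/14400 6991/2160
  23917/14400 1763/750 23621/7200
  3721/2160 8623/3600 3323/1080

Answer: 1793/1080 35317/14400 6991/2160
23917/14400 1763/750 23621/7200
3721/2160 8623/3600 3323/1080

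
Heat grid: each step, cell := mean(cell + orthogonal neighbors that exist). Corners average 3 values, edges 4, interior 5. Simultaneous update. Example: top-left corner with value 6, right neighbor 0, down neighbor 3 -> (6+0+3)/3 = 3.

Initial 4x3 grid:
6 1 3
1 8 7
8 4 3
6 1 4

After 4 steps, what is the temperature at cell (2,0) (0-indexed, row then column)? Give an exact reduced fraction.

Step 1: cell (2,0) = 19/4
Step 2: cell (2,0) = 203/40
Step 3: cell (2,0) = 1099/240
Step 4: cell (2,0) = 4123/900
Full grid after step 4:
  56807/12960 368639/86400 7069/1620
  47873/10800 10099/2250 186617/43200
  4123/900 314233/72000 186329/43200
  38219/8640 744641/172800 106567/25920

Answer: 4123/900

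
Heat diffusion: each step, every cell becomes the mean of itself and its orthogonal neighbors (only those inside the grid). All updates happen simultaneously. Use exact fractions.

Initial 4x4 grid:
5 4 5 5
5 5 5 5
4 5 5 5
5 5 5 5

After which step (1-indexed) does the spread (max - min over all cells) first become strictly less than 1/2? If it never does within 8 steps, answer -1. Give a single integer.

Step 1: max=5, min=14/3, spread=1/3
  -> spread < 1/2 first at step 1
Step 2: max=5, min=85/18, spread=5/18
Step 3: max=5, min=2557/540, spread=143/540
Step 4: max=1121/225, min=77119/16200, spread=3593/16200
Step 5: max=134131/27000, min=464471/97200, spread=92003/486000
Step 6: max=167183/33750, min=69905143/14580000, spread=2317913/14580000
Step 7: max=38425/7776, min=2102841727/437400000, spread=58564523/437400000
Step 8: max=1797361007/364500000, min=63228473419/13122000000, spread=1476522833/13122000000

Answer: 1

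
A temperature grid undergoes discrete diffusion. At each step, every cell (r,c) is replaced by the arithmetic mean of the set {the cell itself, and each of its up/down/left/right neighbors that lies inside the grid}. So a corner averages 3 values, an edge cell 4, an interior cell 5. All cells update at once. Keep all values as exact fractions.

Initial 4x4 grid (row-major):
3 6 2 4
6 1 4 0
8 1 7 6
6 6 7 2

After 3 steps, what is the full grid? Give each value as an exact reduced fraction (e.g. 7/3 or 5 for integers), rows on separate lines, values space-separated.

Answer: 3037/720 883/240 4139/1200 2191/720
425/96 8263/2000 7109/2000 8563/2400
36307/7200 28099/6000 1779/400 3281/800
11761/2160 9403/1800 2947/600 227/48

Derivation:
After step 1:
  5 3 4 2
  9/2 18/5 14/5 7/2
  21/4 23/5 5 15/4
  20/3 5 11/2 5
After step 2:
  25/6 39/10 59/20 19/6
  367/80 37/10 189/50 241/80
  1261/240 469/100 433/100 69/16
  203/36 653/120 41/8 19/4
After step 3:
  3037/720 883/240 4139/1200 2191/720
  425/96 8263/2000 7109/2000 8563/2400
  36307/7200 28099/6000 1779/400 3281/800
  11761/2160 9403/1800 2947/600 227/48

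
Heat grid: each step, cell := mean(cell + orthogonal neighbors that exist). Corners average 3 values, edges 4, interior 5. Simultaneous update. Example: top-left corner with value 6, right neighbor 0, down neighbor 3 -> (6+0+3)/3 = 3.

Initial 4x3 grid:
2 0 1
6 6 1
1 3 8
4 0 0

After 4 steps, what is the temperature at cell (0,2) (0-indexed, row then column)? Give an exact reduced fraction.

Answer: 346391/129600

Derivation:
Step 1: cell (0,2) = 2/3
Step 2: cell (0,2) = 83/36
Step 3: cell (0,2) = 5197/2160
Step 4: cell (0,2) = 346391/129600
Full grid after step 4:
  373241/129600 2331479/864000 346391/129600
  636961/216000 1061011/360000 300293/108000
  635101/216000 1031161/360000 312863/108000
  349991/129600 2366189/864000 352841/129600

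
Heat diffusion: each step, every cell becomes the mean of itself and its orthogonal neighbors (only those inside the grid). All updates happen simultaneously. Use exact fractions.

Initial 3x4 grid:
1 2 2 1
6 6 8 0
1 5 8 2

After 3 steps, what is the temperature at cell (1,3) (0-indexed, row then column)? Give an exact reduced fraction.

Step 1: cell (1,3) = 11/4
Step 2: cell (1,3) = 713/240
Step 3: cell (1,3) = 49099/14400
Full grid after step 3:
  1279/360 4177/1200 1991/600 1981/720
  3103/800 8517/2000 11593/3000 49099/14400
  3163/720 3643/800 32567/7200 4189/1080

Answer: 49099/14400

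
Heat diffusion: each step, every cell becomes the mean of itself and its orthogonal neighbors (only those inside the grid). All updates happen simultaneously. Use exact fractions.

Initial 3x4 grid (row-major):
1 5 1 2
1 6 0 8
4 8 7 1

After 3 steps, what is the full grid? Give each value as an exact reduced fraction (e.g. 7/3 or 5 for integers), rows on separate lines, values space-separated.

Answer: 1321/432 23879/7200 22429/7200 1831/540
13487/3600 11141/3000 7989/2000 17161/4800
1813/432 33029/7200 30779/7200 2351/540

Derivation:
After step 1:
  7/3 13/4 2 11/3
  3 4 22/5 11/4
  13/3 25/4 4 16/3
After step 2:
  103/36 139/48 799/240 101/36
  41/12 209/50 343/100 323/80
  163/36 223/48 1199/240 145/36
After step 3:
  1321/432 23879/7200 22429/7200 1831/540
  13487/3600 11141/3000 7989/2000 17161/4800
  1813/432 33029/7200 30779/7200 2351/540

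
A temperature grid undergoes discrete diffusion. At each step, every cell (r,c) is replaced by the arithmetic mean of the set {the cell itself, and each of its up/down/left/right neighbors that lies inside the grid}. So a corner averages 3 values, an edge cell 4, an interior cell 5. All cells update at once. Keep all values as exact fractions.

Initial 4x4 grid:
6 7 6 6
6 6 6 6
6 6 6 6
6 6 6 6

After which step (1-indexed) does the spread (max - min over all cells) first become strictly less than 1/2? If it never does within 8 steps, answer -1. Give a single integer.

Step 1: max=19/3, min=6, spread=1/3
  -> spread < 1/2 first at step 1
Step 2: max=751/120, min=6, spread=31/120
Step 3: max=6691/1080, min=6, spread=211/1080
Step 4: max=664843/108000, min=6, spread=16843/108000
Step 5: max=5970643/972000, min=54079/9000, spread=130111/972000
Step 6: max=178602367/29160000, min=3247159/540000, spread=3255781/29160000
Step 7: max=5349153691/874800000, min=3251107/540000, spread=82360351/874800000
Step 8: max=160215316891/26244000000, min=585706441/97200000, spread=2074577821/26244000000

Answer: 1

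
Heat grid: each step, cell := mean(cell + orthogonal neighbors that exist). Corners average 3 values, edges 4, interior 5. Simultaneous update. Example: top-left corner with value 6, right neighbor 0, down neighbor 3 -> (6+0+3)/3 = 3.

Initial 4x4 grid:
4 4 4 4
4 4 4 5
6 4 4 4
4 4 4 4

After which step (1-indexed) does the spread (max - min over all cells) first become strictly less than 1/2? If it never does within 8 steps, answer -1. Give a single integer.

Answer: 3

Derivation:
Step 1: max=14/3, min=4, spread=2/3
Step 2: max=271/60, min=4, spread=31/60
Step 3: max=2371/540, min=293/72, spread=347/1080
  -> spread < 1/2 first at step 3
Step 4: max=233329/54000, min=44491/10800, spread=5437/27000
Step 5: max=2086909/486000, min=1336717/324000, spread=163667/972000
Step 6: max=3107783/729000, min=26858497/6480000, spread=6896167/58320000
Step 7: max=1858950361/437400000, min=12110707291/2916000000, spread=846885347/8748000000
Step 8: max=27788843213/6561000000, min=109080795031/26244000000, spread=2074577821/26244000000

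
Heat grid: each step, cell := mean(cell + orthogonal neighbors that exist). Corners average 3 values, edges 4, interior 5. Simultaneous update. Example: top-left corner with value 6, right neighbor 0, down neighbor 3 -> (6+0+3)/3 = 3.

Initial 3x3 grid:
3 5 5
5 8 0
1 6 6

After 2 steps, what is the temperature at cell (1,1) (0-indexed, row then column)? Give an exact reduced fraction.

Answer: 243/50

Derivation:
Step 1: cell (1,1) = 24/5
Step 2: cell (1,1) = 243/50
Full grid after step 2:
  83/18 1063/240 40/9
  1043/240 243/50 1013/240
  9/2 361/80 14/3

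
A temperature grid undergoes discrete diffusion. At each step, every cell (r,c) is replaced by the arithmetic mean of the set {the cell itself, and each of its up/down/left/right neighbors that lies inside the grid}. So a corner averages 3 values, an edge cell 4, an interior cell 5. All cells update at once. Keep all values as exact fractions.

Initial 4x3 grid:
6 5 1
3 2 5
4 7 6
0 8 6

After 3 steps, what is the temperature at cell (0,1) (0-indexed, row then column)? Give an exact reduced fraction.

Step 1: cell (0,1) = 7/2
Step 2: cell (0,1) = 487/120
Step 3: cell (0,1) = 28253/7200
Full grid after step 3:
  8719/2160 28253/7200 2161/540
  29383/7200 25859/6000 1963/450
  10441/2400 7171/1500 18599/3600
  1649/360 73661/14400 12019/2160

Answer: 28253/7200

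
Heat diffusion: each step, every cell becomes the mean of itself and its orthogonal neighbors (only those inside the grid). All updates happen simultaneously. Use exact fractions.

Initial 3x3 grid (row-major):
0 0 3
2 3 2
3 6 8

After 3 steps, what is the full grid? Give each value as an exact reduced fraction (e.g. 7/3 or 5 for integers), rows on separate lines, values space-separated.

After step 1:
  2/3 3/2 5/3
  2 13/5 4
  11/3 5 16/3
After step 2:
  25/18 193/120 43/18
  67/30 151/50 17/5
  32/9 83/20 43/9
After step 3:
  1883/1080 15131/7200 2663/1080
  4589/1800 8647/3000 1019/300
  1789/540 4651/1200 2219/540

Answer: 1883/1080 15131/7200 2663/1080
4589/1800 8647/3000 1019/300
1789/540 4651/1200 2219/540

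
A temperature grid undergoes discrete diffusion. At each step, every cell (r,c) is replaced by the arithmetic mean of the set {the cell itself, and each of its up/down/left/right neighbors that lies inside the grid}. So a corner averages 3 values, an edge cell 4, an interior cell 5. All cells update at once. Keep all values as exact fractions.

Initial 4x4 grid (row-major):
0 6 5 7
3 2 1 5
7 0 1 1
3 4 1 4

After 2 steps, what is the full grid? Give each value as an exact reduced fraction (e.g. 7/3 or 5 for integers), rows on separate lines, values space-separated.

Answer: 37/12 67/20 247/60 167/36
233/80 57/20 57/20 883/240
823/240 9/4 233/100 181/80
119/36 359/120 73/40 29/12

Derivation:
After step 1:
  3 13/4 19/4 17/3
  3 12/5 14/5 7/2
  13/4 14/5 4/5 11/4
  14/3 2 5/2 2
After step 2:
  37/12 67/20 247/60 167/36
  233/80 57/20 57/20 883/240
  823/240 9/4 233/100 181/80
  119/36 359/120 73/40 29/12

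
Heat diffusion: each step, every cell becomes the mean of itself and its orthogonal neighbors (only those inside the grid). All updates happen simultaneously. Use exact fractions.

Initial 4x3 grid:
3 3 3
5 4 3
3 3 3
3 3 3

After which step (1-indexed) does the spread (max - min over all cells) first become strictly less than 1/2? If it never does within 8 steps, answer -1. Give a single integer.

Step 1: max=15/4, min=3, spread=3/4
Step 2: max=871/240, min=3, spread=151/240
Step 3: max=3803/1080, min=733/240, spread=1009/2160
  -> spread < 1/2 first at step 3
Step 4: max=448781/129600, min=22367/7200, spread=1847/5184
Step 5: max=26648809/7776000, min=113089/36000, spread=444317/1555200
Step 6: max=1583988911/466560000, min=41108951/12960000, spread=4162667/18662400
Step 7: max=94403720749/27993600000, min=2483624909/777600000, spread=199728961/1119744000
Step 8: max=5632950169991/1679616000000, min=16651565059/5184000000, spread=1902744727/13436928000

Answer: 3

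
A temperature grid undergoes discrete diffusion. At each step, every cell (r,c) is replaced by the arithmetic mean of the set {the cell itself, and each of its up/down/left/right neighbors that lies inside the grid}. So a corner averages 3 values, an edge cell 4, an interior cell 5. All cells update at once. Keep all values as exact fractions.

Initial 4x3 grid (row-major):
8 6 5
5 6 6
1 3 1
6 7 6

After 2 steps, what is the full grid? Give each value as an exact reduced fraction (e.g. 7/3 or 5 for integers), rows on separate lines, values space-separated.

Answer: 211/36 469/80 197/36
1217/240 491/100 581/120
1021/240 441/100 503/120
167/36 553/120 85/18

Derivation:
After step 1:
  19/3 25/4 17/3
  5 26/5 9/2
  15/4 18/5 4
  14/3 11/2 14/3
After step 2:
  211/36 469/80 197/36
  1217/240 491/100 581/120
  1021/240 441/100 503/120
  167/36 553/120 85/18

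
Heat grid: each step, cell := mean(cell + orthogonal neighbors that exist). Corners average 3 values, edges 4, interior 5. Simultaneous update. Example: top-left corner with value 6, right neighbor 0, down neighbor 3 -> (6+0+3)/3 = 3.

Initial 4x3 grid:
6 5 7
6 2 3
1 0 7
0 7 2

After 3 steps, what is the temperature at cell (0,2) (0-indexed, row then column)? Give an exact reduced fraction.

Answer: 3269/720

Derivation:
Step 1: cell (0,2) = 5
Step 2: cell (0,2) = 59/12
Step 3: cell (0,2) = 3269/720
Full grid after step 3:
  4721/1080 16613/3600 3269/720
  6889/1800 22843/6000 3409/800
  10283/3600 3433/1000 25841/7200
  6139/2160 4753/1600 1991/540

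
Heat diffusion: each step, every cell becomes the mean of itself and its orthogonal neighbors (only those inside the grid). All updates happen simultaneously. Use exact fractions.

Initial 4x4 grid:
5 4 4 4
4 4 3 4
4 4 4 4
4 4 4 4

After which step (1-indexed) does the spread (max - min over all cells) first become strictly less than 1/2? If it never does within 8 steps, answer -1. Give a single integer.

Answer: 2

Derivation:
Step 1: max=13/3, min=15/4, spread=7/12
Step 2: max=77/18, min=189/50, spread=112/225
  -> spread < 1/2 first at step 2
Step 3: max=8933/2160, min=9233/2400, spread=6233/21600
Step 4: max=266111/64800, min=83783/21600, spread=7381/32400
Step 5: max=7895981/1944000, min=8412041/2160000, spread=3251441/19440000
Step 6: max=47177263/11664000, min=76045691/19440000, spread=3874621/29160000
Step 7: max=7043612993/1749600000, min=7621550633/1944000000, spread=1842174233/17496000000
Step 8: max=210764390771/52488000000, min=229230276347/58320000000, spread=44571420587/524880000000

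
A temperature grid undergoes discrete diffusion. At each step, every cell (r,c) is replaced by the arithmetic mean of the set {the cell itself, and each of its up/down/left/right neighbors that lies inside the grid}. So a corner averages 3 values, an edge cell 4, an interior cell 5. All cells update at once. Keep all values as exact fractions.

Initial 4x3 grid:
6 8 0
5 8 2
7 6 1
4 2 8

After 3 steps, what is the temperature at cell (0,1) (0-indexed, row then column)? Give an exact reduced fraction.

Answer: 36511/7200

Derivation:
Step 1: cell (0,1) = 11/2
Step 2: cell (0,1) = 629/120
Step 3: cell (0,1) = 36511/7200
Full grid after step 3:
  6259/1080 36511/7200 4729/1080
  2531/450 15269/3000 3787/900
  9599/1800 1187/250 3887/900
  1321/270 1877/400 568/135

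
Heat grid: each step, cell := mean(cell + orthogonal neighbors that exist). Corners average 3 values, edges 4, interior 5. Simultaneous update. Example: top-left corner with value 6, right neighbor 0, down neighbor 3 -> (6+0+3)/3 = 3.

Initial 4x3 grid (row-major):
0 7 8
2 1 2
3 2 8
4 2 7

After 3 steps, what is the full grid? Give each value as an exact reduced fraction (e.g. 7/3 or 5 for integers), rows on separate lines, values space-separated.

After step 1:
  3 4 17/3
  3/2 14/5 19/4
  11/4 16/5 19/4
  3 15/4 17/3
After step 2:
  17/6 58/15 173/36
  201/80 13/4 539/120
  209/80 69/20 551/120
  19/6 937/240 85/18
After step 3:
  737/240 166/45 4739/1080
  269/96 4217/1200 617/144
  1409/480 2137/600 1553/360
  581/180 2195/576 9517/2160

Answer: 737/240 166/45 4739/1080
269/96 4217/1200 617/144
1409/480 2137/600 1553/360
581/180 2195/576 9517/2160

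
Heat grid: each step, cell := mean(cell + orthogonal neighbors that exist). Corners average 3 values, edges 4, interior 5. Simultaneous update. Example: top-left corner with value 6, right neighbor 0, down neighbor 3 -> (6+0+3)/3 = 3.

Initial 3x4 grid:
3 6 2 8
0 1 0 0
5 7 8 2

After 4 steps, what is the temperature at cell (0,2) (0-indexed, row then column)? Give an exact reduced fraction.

Answer: 8449/2700

Derivation:
Step 1: cell (0,2) = 4
Step 2: cell (0,2) = 47/15
Step 3: cell (0,2) = 2297/720
Step 4: cell (0,2) = 8449/2700
Full grid after step 4:
  8839/2880 5639/1800 8449/2700 40747/12960
  188773/57600 5253/1600 23671/7200 275593/86400
  30257/8640 12803/3600 18623/5400 43477/12960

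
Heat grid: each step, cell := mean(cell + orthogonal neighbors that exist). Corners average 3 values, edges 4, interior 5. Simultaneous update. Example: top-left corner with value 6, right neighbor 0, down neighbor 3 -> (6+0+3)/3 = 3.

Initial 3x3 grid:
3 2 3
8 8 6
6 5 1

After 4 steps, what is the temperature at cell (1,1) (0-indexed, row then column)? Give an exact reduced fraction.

Answer: 1780399/360000

Derivation:
Step 1: cell (1,1) = 29/5
Step 2: cell (1,1) = 511/100
Step 3: cell (1,1) = 30017/6000
Step 4: cell (1,1) = 1780399/360000
Full grid after step 4:
  647731/129600 113707/24000 291403/64800
  4532827/864000 1780399/360000 2012351/432000
  698731/129600 1110113/216000 3863/800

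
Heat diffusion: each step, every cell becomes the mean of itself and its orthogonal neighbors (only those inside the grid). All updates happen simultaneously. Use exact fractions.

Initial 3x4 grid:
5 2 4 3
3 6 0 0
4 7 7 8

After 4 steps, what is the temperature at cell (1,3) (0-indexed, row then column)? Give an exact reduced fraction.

Answer: 626221/172800

Derivation:
Step 1: cell (1,3) = 11/4
Step 2: cell (1,3) = 809/240
Step 3: cell (1,3) = 9887/2880
Step 4: cell (1,3) = 626221/172800
Full grid after step 4:
  10253/2592 78989/21600 73427/21600 81917/25920
  121517/28800 49871/12000 271691/72000 626221/172800
  11983/2592 97189/21600 31309/7200 34979/8640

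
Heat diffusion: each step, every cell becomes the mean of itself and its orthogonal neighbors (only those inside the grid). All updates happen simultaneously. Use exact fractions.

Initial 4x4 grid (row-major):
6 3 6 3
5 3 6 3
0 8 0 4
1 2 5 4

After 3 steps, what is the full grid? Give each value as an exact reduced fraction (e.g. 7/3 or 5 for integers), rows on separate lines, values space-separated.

After step 1:
  14/3 9/2 9/2 4
  7/2 5 18/5 4
  7/2 13/5 23/5 11/4
  1 4 11/4 13/3
After step 2:
  38/9 14/3 83/20 25/6
  25/6 96/25 217/50 287/80
  53/20 197/50 163/50 941/240
  17/6 207/80 941/240 59/18
After step 3:
  235/54 15191/3600 5197/1200 2857/720
  13391/3600 3143/750 7671/2000 3203/800
  1359/400 6511/2000 11629/3000 25283/7200
  1937/720 7969/2400 23483/7200 4003/1080

Answer: 235/54 15191/3600 5197/1200 2857/720
13391/3600 3143/750 7671/2000 3203/800
1359/400 6511/2000 11629/3000 25283/7200
1937/720 7969/2400 23483/7200 4003/1080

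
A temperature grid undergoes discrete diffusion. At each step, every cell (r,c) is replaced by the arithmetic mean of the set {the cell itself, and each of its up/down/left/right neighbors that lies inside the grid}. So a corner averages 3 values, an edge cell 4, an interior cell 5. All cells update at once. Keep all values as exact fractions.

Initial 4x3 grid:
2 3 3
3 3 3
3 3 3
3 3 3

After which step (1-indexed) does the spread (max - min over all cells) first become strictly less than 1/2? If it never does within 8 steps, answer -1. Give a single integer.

Answer: 1

Derivation:
Step 1: max=3, min=8/3, spread=1/3
  -> spread < 1/2 first at step 1
Step 2: max=3, min=49/18, spread=5/18
Step 3: max=3, min=607/216, spread=41/216
Step 4: max=3, min=73543/25920, spread=4217/25920
Step 5: max=21521/7200, min=4456451/1555200, spread=38417/311040
Step 6: max=429403/144000, min=268735789/93312000, spread=1903471/18662400
Step 7: max=12844241/4320000, min=16195170911/5598720000, spread=18038617/223948800
Step 8: max=1153473241/388800000, min=974501417149/335923200000, spread=883978523/13436928000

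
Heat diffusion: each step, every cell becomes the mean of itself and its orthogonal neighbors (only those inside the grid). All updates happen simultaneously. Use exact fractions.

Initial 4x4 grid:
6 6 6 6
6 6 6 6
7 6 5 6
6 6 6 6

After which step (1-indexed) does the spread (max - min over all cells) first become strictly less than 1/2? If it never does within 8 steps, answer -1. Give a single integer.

Step 1: max=19/3, min=23/4, spread=7/12
Step 2: max=149/24, min=291/50, spread=233/600
  -> spread < 1/2 first at step 2
Step 3: max=2653/432, min=14057/2400, spread=6137/21600
Step 4: max=395363/64800, min=63421/10800, spread=14837/64800
Step 5: max=9841541/1620000, min=381983/64800, spread=48661/270000
Step 6: max=117731957/19440000, min=57428107/9720000, spread=35503/240000
Step 7: max=8811236657/1458000000, min=1726950373/291600000, spread=7353533/60750000
Step 8: max=527722820731/87480000000, min=51899293771/8748000000, spread=2909961007/29160000000

Answer: 2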